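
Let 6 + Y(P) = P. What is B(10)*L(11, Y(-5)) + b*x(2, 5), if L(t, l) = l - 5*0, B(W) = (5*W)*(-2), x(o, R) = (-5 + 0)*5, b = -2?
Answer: 1150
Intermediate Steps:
x(o, R) = -25 (x(o, R) = -5*5 = -25)
Y(P) = -6 + P
B(W) = -10*W
L(t, l) = l (L(t, l) = l + 0 = l)
B(10)*L(11, Y(-5)) + b*x(2, 5) = (-10*10)*(-6 - 5) - 2*(-25) = -100*(-11) + 50 = 1100 + 50 = 1150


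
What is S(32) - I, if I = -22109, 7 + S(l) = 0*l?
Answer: 22102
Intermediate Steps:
S(l) = -7 (S(l) = -7 + 0*l = -7 + 0 = -7)
S(32) - I = -7 - 1*(-22109) = -7 + 22109 = 22102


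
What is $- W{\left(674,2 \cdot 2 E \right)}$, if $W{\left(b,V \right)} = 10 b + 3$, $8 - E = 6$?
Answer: $-6743$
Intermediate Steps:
$E = 2$ ($E = 8 - 6 = 2$)
$W{\left(b,V \right)} = 3 + 10 b$
$- W{\left(674,2 \cdot 2 E \right)} = - (3 + 10 \cdot 674) = - (3 + 6740) = \left(-1\right) 6743 = -6743$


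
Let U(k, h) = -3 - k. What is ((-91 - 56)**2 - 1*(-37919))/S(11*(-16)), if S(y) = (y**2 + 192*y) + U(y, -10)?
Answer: -59528/2643 ≈ -22.523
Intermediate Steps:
S(y) = -3 + y**2 + 191*y (S(y) = (y**2 + 192*y) + (-3 - y) = -3 + y**2 + 191*y)
((-91 - 56)**2 - 1*(-37919))/S(11*(-16)) = ((-91 - 56)**2 - 1*(-37919))/(-3 + (11*(-16))**2 + 191*(11*(-16))) = ((-147)**2 + 37919)/(-3 + (-176)**2 + 191*(-176)) = (21609 + 37919)/(-3 + 30976 - 33616) = 59528/(-2643) = 59528*(-1/2643) = -59528/2643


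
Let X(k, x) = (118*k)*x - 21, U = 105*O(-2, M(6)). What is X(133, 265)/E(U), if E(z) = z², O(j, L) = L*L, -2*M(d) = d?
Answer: 594127/127575 ≈ 4.6571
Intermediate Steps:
M(d) = -d/2
O(j, L) = L²
U = 945 (U = 105*(-½*6)² = 105*(-3)² = 105*9 = 945)
X(k, x) = -21 + 118*k*x (X(k, x) = 118*k*x - 21 = -21 + 118*k*x)
X(133, 265)/E(U) = (-21 + 118*133*265)/(945²) = (-21 + 4158910)/893025 = 4158889*(1/893025) = 594127/127575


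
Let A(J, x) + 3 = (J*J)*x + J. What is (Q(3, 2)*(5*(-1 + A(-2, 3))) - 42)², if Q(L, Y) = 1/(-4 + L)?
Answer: 5184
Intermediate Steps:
A(J, x) = -3 + J + x*J² (A(J, x) = -3 + ((J*J)*x + J) = -3 + (J²*x + J) = -3 + (x*J² + J) = -3 + (J + x*J²) = -3 + J + x*J²)
(Q(3, 2)*(5*(-1 + A(-2, 3))) - 42)² = ((5*(-1 + (-3 - 2 + 3*(-2)²)))/(-4 + 3) - 42)² = ((5*(-1 + (-3 - 2 + 3*4)))/(-1) - 42)² = (-5*(-1 + (-3 - 2 + 12)) - 42)² = (-5*(-1 + 7) - 42)² = (-5*6 - 42)² = (-1*30 - 42)² = (-30 - 42)² = (-72)² = 5184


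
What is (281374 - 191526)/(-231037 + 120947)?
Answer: -44924/55045 ≈ -0.81613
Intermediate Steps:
(281374 - 191526)/(-231037 + 120947) = 89848/(-110090) = 89848*(-1/110090) = -44924/55045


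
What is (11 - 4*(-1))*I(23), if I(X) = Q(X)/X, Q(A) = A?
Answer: 15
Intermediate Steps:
I(X) = 1 (I(X) = X/X = 1)
(11 - 4*(-1))*I(23) = (11 - 4*(-1))*1 = (11 + 4)*1 = 15*1 = 15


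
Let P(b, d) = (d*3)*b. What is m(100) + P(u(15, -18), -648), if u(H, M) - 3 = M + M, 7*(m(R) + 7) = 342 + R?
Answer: 449457/7 ≈ 64208.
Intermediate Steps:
m(R) = 293/7 + R/7 (m(R) = -7 + (342 + R)/7 = -7 + (342/7 + R/7) = 293/7 + R/7)
u(H, M) = 3 + 2*M (u(H, M) = 3 + (M + M) = 3 + 2*M)
P(b, d) = 3*b*d (P(b, d) = (3*d)*b = 3*b*d)
m(100) + P(u(15, -18), -648) = (293/7 + (⅐)*100) + 3*(3 + 2*(-18))*(-648) = (293/7 + 100/7) + 3*(3 - 36)*(-648) = 393/7 + 3*(-33)*(-648) = 393/7 + 64152 = 449457/7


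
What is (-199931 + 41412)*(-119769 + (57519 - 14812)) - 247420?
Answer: 12215543758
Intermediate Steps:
(-199931 + 41412)*(-119769 + (57519 - 14812)) - 247420 = -158519*(-119769 + 42707) - 247420 = -158519*(-77062) - 247420 = 12215791178 - 247420 = 12215543758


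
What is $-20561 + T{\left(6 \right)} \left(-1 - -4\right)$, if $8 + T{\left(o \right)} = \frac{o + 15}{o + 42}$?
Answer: $- \frac{329339}{16} \approx -20584.0$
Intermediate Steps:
$T{\left(o \right)} = -8 + \frac{15 + o}{42 + o}$ ($T{\left(o \right)} = -8 + \frac{o + 15}{o + 42} = -8 + \frac{15 + o}{42 + o}$)
$-20561 + T{\left(6 \right)} \left(-1 - -4\right) = -20561 + \frac{-321 - 42}{42 + 6} \left(-1 - -4\right) = -20561 + \frac{-321 - 42}{48} \left(-1 + 4\right) = -20561 + \frac{1}{48} \left(-363\right) 3 = -20561 - \frac{363}{16} = - \frac{329339}{16}$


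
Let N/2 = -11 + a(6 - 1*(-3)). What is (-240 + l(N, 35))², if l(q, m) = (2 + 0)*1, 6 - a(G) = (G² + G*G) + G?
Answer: 56644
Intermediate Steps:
a(G) = 6 - G - 2*G² (a(G) = 6 - ((G² + G*G) + G) = 6 - ((G² + G²) + G) = 6 - (2*G² + G) = 6 - (G + 2*G²) = 6 + (-G - 2*G²) = 6 - G - 2*G²)
N = -352 (N = 2*(-11 + (6 - (6 - 1*(-3)) - 2*(6 - 1*(-3))²)) = 2*(-11 + (6 - (6 + 3) - 2*(6 + 3)²)) = 2*(-11 + (6 - 1*9 - 2*9²)) = 2*(-11 + (6 - 9 - 2*81)) = 2*(-11 + (6 - 9 - 162)) = 2*(-11 - 165) = 2*(-176) = -352)
l(q, m) = 2 (l(q, m) = 2*1 = 2)
(-240 + l(N, 35))² = (-240 + 2)² = (-238)² = 56644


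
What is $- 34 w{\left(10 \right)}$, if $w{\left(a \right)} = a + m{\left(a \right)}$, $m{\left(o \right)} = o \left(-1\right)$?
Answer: $0$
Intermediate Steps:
$m{\left(o \right)} = - o$
$w{\left(a \right)} = 0$ ($w{\left(a \right)} = a - a = 0$)
$- 34 w{\left(10 \right)} = \left(-34\right) 0 = 0$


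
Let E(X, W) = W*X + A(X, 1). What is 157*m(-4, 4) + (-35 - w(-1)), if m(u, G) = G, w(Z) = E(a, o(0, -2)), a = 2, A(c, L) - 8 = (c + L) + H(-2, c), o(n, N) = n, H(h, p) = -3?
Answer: 585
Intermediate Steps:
A(c, L) = 5 + L + c (A(c, L) = 8 + ((c + L) - 3) = 8 + ((L + c) - 3) = 8 + (-3 + L + c) = 5 + L + c)
E(X, W) = 6 + X + W*X (E(X, W) = W*X + (5 + 1 + X) = W*X + (6 + X) = 6 + X + W*X)
w(Z) = 8 (w(Z) = 6 + 2 + 0*2 = 6 + 2 + 0 = 8)
157*m(-4, 4) + (-35 - w(-1)) = 157*4 + (-35 - 1*8) = 628 + (-35 - 8) = 628 - 43 = 585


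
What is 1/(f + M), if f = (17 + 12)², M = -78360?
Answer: -1/77519 ≈ -1.2900e-5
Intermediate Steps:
f = 841 (f = 29² = 841)
1/(f + M) = 1/(841 - 78360) = 1/(-77519) = -1/77519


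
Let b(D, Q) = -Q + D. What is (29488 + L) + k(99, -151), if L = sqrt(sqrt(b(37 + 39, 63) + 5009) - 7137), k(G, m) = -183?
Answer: 29305 + 3*sqrt(-793 + sqrt(62)) ≈ 29305.0 + 84.06*I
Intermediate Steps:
b(D, Q) = D - Q
L = sqrt(-7137 + 9*sqrt(62)) (L = sqrt(sqrt(((37 + 39) - 1*63) + 5009) - 7137) = sqrt(sqrt((76 - 63) + 5009) - 7137) = sqrt(sqrt(13 + 5009) - 7137) = sqrt(sqrt(5022) - 7137) = sqrt(9*sqrt(62) - 7137) = sqrt(-7137 + 9*sqrt(62)) ≈ 84.06*I)
(29488 + L) + k(99, -151) = (29488 + 3*sqrt(-793 + sqrt(62))) - 183 = 29305 + 3*sqrt(-793 + sqrt(62))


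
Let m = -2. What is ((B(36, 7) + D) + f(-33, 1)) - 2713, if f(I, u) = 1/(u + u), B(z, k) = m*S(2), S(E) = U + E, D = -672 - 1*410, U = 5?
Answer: -7617/2 ≈ -3808.5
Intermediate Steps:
D = -1082 (D = -672 - 410 = -1082)
S(E) = 5 + E
B(z, k) = -14 (B(z, k) = -2*(5 + 2) = -2*7 = -14)
f(I, u) = 1/(2*u)
((B(36, 7) + D) + f(-33, 1)) - 2713 = ((-14 - 1082) + (½)/1) - 2713 = (-1096 + (½)*1) - 2713 = (-1096 + ½) - 2713 = -2191/2 - 2713 = -7617/2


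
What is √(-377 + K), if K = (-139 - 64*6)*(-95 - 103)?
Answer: √103177 ≈ 321.21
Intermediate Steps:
K = 103554 (K = (-139 - 384)*(-198) = -523*(-198) = 103554)
√(-377 + K) = √(-377 + 103554) = √103177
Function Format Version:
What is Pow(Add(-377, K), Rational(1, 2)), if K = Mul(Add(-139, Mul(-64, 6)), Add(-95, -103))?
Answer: Pow(103177, Rational(1, 2)) ≈ 321.21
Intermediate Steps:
K = 103554 (K = Mul(Add(-139, -384), -198) = Mul(-523, -198) = 103554)
Pow(Add(-377, K), Rational(1, 2)) = Pow(Add(-377, 103554), Rational(1, 2)) = Pow(103177, Rational(1, 2))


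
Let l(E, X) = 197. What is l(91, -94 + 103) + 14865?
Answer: 15062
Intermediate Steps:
l(91, -94 + 103) + 14865 = 197 + 14865 = 15062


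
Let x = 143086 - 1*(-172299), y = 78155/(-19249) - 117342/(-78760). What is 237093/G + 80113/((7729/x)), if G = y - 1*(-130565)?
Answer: 833537462115266216609345/254978851280994397 ≈ 3.2690e+6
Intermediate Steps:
y = -1948385821/758025620 (y = 78155*(-1/19249) - 117342*(-1/78760) = -78155/19249 + 58671/39380 = -1948385821/758025620 ≈ -2.5703)
x = 315385 (x = 143086 + 172299 = 315385)
G = 98969666689479/758025620 (G = -1948385821/758025620 - 1*(-130565) = -1948385821/758025620 + 130565 = 98969666689479/758025620 ≈ 1.3056e+5)
237093/G + 80113/((7729/x)) = 237093/(98969666689479/758025620) + 80113/((7729/315385)) = 237093*(758025620/98969666689479) + 80113/((7729*(1/315385))) = 59907522774220/32989888896493 + 80113/(7729/315385) = 59907522774220/32989888896493 + 80113*(315385/7729) = 59907522774220/32989888896493 + 25266438505/7729 = 833537462115266216609345/254978851280994397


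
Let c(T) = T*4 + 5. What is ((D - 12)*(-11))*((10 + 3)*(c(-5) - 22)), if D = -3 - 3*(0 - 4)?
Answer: -15873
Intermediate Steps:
D = 9 (D = -3 - 3*(-4) = -3 + 12 = 9)
c(T) = 5 + 4*T (c(T) = 4*T + 5 = 5 + 4*T)
((D - 12)*(-11))*((10 + 3)*(c(-5) - 22)) = ((9 - 12)*(-11))*((10 + 3)*((5 + 4*(-5)) - 22)) = (-3*(-11))*(13*((5 - 20) - 22)) = 33*(13*(-15 - 22)) = 33*(13*(-37)) = 33*(-481) = -15873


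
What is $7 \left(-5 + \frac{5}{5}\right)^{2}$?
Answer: $112$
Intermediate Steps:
$7 \left(-5 + \frac{5}{5}\right)^{2} = 7 \left(-5 + 5 \cdot \frac{1}{5}\right)^{2} = 7 \left(-5 + 1\right)^{2} = 7 \left(-4\right)^{2} = 7 \cdot 16 = 112$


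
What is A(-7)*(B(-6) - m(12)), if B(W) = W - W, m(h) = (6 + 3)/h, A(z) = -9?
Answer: 27/4 ≈ 6.7500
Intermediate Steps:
m(h) = 9/h
B(W) = 0
A(-7)*(B(-6) - m(12)) = -9*(0 - 9/12) = -9*(0 - 1*3/4) = -9*(0 - 3/4) = -9*(-3/4) = 27/4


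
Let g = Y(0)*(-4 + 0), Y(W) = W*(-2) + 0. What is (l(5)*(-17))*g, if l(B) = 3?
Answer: 0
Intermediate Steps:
Y(W) = -2*W (Y(W) = -2*W + 0 = -2*W)
g = 0 (g = (-2*0)*(-4 + 0) = 0*(-4) = 0)
(l(5)*(-17))*g = (3*(-17))*0 = -51*0 = 0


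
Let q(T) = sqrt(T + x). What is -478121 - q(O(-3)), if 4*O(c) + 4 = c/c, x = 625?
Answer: -478121 - sqrt(2497)/2 ≈ -4.7815e+5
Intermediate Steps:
O(c) = -3/4 (O(c) = -1 + (c/c)/4 = -1 + (1/4)*1 = -1 + 1/4 = -3/4)
q(T) = sqrt(625 + T) (q(T) = sqrt(T + 625) = sqrt(625 + T))
-478121 - q(O(-3)) = -478121 - sqrt(625 - 3/4) = -478121 - sqrt(2497/4) = -478121 - sqrt(2497)/2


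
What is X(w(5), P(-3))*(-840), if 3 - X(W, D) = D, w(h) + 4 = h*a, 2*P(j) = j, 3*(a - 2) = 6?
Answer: -3780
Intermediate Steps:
a = 4 (a = 2 + (⅓)*6 = 2 + 2 = 4)
P(j) = j/2
w(h) = -4 + 4*h (w(h) = -4 + h*4 = -4 + 4*h)
X(W, D) = 3 - D
X(w(5), P(-3))*(-840) = (3 - (-3)/2)*(-840) = (3 - 1*(-3/2))*(-840) = (3 + 3/2)*(-840) = (9/2)*(-840) = -3780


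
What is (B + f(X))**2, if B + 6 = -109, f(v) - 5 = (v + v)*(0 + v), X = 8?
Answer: 324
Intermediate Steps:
f(v) = 5 + 2*v**2 (f(v) = 5 + (v + v)*(0 + v) = 5 + (2*v)*v = 5 + 2*v**2)
B = -115 (B = -6 - 109 = -115)
(B + f(X))**2 = (-115 + (5 + 2*8**2))**2 = (-115 + (5 + 2*64))**2 = (-115 + (5 + 128))**2 = (-115 + 133)**2 = 18**2 = 324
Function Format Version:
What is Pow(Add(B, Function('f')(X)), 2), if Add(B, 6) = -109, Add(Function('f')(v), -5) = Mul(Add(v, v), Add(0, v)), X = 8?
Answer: 324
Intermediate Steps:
Function('f')(v) = Add(5, Mul(2, Pow(v, 2))) (Function('f')(v) = Add(5, Mul(Add(v, v), Add(0, v))) = Add(5, Mul(Mul(2, v), v)) = Add(5, Mul(2, Pow(v, 2))))
B = -115 (B = Add(-6, -109) = -115)
Pow(Add(B, Function('f')(X)), 2) = Pow(Add(-115, Add(5, Mul(2, Pow(8, 2)))), 2) = Pow(Add(-115, Add(5, Mul(2, 64))), 2) = Pow(Add(-115, Add(5, 128)), 2) = Pow(Add(-115, 133), 2) = Pow(18, 2) = 324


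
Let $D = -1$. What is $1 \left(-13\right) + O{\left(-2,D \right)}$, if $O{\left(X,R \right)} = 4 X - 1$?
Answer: $-22$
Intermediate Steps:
$O{\left(X,R \right)} = -1 + 4 X$
$1 \left(-13\right) + O{\left(-2,D \right)} = 1 \left(-13\right) + \left(-1 + 4 \left(-2\right)\right) = -13 - 9 = -22$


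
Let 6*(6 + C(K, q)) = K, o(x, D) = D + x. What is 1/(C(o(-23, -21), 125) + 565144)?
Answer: 3/1695392 ≈ 1.7695e-6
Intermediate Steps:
C(K, q) = -6 + K/6
1/(C(o(-23, -21), 125) + 565144) = 1/((-6 + (-21 - 23)/6) + 565144) = 1/((-6 + (⅙)*(-44)) + 565144) = 1/((-6 - 22/3) + 565144) = 1/(-40/3 + 565144) = 1/(1695392/3) = 3/1695392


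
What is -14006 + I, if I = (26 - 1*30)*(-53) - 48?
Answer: -13842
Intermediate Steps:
I = 164 (I = (26 - 30)*(-53) - 48 = -4*(-53) - 48 = 212 - 48 = 164)
-14006 + I = -14006 + 164 = -13842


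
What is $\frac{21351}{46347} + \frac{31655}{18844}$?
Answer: $\frac{89021549}{41588708} \approx 2.1405$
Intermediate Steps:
$\frac{21351}{46347} + \frac{31655}{18844} = 21351 \cdot \frac{1}{46347} + 31655 \cdot \frac{1}{18844} = \frac{7117}{15449} + \frac{31655}{18844} = \frac{89021549}{41588708}$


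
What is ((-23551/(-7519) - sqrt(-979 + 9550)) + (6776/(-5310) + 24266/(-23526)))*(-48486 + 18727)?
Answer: -213438488453498/8697189705 + 29759*sqrt(8571) ≈ 2.7305e+6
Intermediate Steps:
((-23551/(-7519) - sqrt(-979 + 9550)) + (6776/(-5310) + 24266/(-23526)))*(-48486 + 18727) = ((-23551*(-1/7519) - sqrt(8571)) + (6776*(-1/5310) + 24266*(-1/23526)))*(-29759) = ((23551/7519 - sqrt(8571)) + (-3388/2655 - 12133/11763))*(-29759) = ((23551/7519 - sqrt(8571)) - 2669117/1156695)*(-29759) = (7172233222/8697189705 - sqrt(8571))*(-29759) = -213438488453498/8697189705 + 29759*sqrt(8571)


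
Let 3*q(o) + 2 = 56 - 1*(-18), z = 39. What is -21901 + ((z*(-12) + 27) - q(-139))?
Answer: -22366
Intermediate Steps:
q(o) = 24 (q(o) = -⅔ + (56 - 1*(-18))/3 = -⅔ + (56 + 18)/3 = -⅔ + (⅓)*74 = -⅔ + 74/3 = 24)
-21901 + ((z*(-12) + 27) - q(-139)) = -21901 + ((39*(-12) + 27) - 1*24) = -21901 + ((-468 + 27) - 24) = -21901 + (-441 - 24) = -21901 - 465 = -22366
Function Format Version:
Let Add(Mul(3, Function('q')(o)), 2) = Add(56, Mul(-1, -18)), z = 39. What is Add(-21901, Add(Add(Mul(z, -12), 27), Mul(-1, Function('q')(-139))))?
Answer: -22366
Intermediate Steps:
Function('q')(o) = 24 (Function('q')(o) = Add(Rational(-2, 3), Mul(Rational(1, 3), Add(56, Mul(-1, -18)))) = Add(Rational(-2, 3), Mul(Rational(1, 3), Add(56, 18))) = Add(Rational(-2, 3), Mul(Rational(1, 3), 74)) = Add(Rational(-2, 3), Rational(74, 3)) = 24)
Add(-21901, Add(Add(Mul(z, -12), 27), Mul(-1, Function('q')(-139)))) = Add(-21901, Add(Add(Mul(39, -12), 27), Mul(-1, 24))) = Add(-21901, Add(Add(-468, 27), -24)) = Add(-21901, Add(-441, -24)) = Add(-21901, -465) = -22366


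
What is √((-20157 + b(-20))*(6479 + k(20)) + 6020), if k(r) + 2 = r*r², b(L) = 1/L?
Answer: I*√29180759285/10 ≈ 17082.0*I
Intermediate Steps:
k(r) = -2 + r³ (k(r) = -2 + r*r² = -2 + r³)
√((-20157 + b(-20))*(6479 + k(20)) + 6020) = √((-20157 + 1/(-20))*(6479 + (-2 + 20³)) + 6020) = √((-20157 - 1/20)*(6479 + (-2 + 8000)) + 6020) = √(-403141*(6479 + 7998)/20 + 6020) = √(-403141/20*14477 + 6020) = √(-5836272257/20 + 6020) = √(-5836151857/20) = I*√29180759285/10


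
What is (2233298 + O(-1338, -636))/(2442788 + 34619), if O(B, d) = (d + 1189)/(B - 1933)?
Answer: 7305117205/8103598297 ≈ 0.90147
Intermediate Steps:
O(B, d) = (1189 + d)/(-1933 + B)
(2233298 + O(-1338, -636))/(2442788 + 34619) = (2233298 + (1189 - 636)/(-1933 - 1338))/(2442788 + 34619) = (2233298 + 553/(-3271))/2477407 = (2233298 - 1/3271*553)*(1/2477407) = (2233298 - 553/3271)*(1/2477407) = (7305117205/3271)*(1/2477407) = 7305117205/8103598297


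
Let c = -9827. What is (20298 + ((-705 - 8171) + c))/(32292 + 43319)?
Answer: 1595/75611 ≈ 0.021095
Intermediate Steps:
(20298 + ((-705 - 8171) + c))/(32292 + 43319) = (20298 + ((-705 - 8171) - 9827))/(32292 + 43319) = (20298 + (-8876 - 9827))/75611 = (20298 - 18703)*(1/75611) = 1595*(1/75611) = 1595/75611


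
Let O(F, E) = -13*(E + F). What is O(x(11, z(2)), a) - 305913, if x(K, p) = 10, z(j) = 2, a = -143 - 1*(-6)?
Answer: -304262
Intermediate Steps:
a = -137 (a = -143 + 6 = -137)
O(F, E) = -13*E - 13*F
O(x(11, z(2)), a) - 305913 = (-13*(-137) - 13*10) - 305913 = (1781 - 130) - 305913 = 1651 - 305913 = -304262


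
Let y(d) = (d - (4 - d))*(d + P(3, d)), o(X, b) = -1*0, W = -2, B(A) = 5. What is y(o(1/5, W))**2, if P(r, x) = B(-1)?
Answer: 400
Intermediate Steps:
P(r, x) = 5
o(X, b) = 0
y(d) = (-4 + 2*d)*(5 + d) (y(d) = (d - (4 - d))*(d + 5) = (d + (-4 + d))*(5 + d) = (-4 + 2*d)*(5 + d))
y(o(1/5, W))**2 = (-20 + 2*0**2 + 6*0)**2 = (-20 + 2*0 + 0)**2 = (-20 + 0 + 0)**2 = (-20)**2 = 400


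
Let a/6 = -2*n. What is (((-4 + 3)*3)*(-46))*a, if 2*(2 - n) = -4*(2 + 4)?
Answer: -23184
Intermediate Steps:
n = 14 (n = 2 - (-2)*(2 + 4) = 2 - (-2)*6 = 2 - ½*(-24) = 2 + 12 = 14)
a = -168 (a = 6*(-2*14) = 6*(-28) = -168)
(((-4 + 3)*3)*(-46))*a = (((-4 + 3)*3)*(-46))*(-168) = (-1*3*(-46))*(-168) = -3*(-46)*(-168) = 138*(-168) = -23184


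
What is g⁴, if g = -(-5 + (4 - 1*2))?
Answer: 81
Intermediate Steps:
g = 3 (g = -(-5 + (4 - 2)) = -(-5 + 2) = -1*(-3) = 3)
g⁴ = 3⁴ = 81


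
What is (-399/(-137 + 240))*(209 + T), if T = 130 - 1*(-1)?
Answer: -135660/103 ≈ -1317.1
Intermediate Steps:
T = 131 (T = 130 + 1 = 131)
(-399/(-137 + 240))*(209 + T) = (-399/(-137 + 240))*(209 + 131) = -399/103*340 = -135660/103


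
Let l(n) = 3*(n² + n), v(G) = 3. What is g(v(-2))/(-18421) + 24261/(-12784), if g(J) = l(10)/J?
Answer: -448318121/235494064 ≈ -1.9037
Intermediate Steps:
l(n) = 3*n + 3*n² (l(n) = 3*(n + n²) = 3*n + 3*n²)
g(J) = 330/J (g(J) = (3*10*(1 + 10))/J = (3*10*11)/J = 330/J)
g(v(-2))/(-18421) + 24261/(-12784) = (330/3)/(-18421) + 24261/(-12784) = (330*(⅓))*(-1/18421) + 24261*(-1/12784) = 110*(-1/18421) - 24261/12784 = -110/18421 - 24261/12784 = -448318121/235494064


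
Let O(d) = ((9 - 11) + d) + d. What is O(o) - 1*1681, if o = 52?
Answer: -1579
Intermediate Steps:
O(d) = -2 + 2*d (O(d) = (-2 + d) + d = -2 + 2*d)
O(o) - 1*1681 = (-2 + 2*52) - 1*1681 = (-2 + 104) - 1681 = 102 - 1681 = -1579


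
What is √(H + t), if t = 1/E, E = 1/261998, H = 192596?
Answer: √454594 ≈ 674.24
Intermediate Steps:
E = 1/261998 ≈ 3.8168e-6
t = 261998 (t = 1/(1/261998) = 261998)
√(H + t) = √(192596 + 261998) = √454594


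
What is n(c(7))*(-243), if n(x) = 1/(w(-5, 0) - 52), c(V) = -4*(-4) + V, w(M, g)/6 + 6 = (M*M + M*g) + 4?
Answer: -243/86 ≈ -2.8256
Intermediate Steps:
w(M, g) = -12 + 6*M² + 6*M*g (w(M, g) = -36 + 6*((M*M + M*g) + 4) = -36 + 6*((M² + M*g) + 4) = -36 + 6*(4 + M² + M*g) = -36 + (24 + 6*M² + 6*M*g) = -12 + 6*M² + 6*M*g)
c(V) = 16 + V
n(x) = 1/86 (n(x) = 1/((-12 + 6*(-5)² + 6*(-5)*0) - 52) = 1/((-12 + 6*25 + 0) - 52) = 1/((-12 + 150 + 0) - 52) = 1/(138 - 52) = 1/86)
n(c(7))*(-243) = (1/86)*(-243) = -243/86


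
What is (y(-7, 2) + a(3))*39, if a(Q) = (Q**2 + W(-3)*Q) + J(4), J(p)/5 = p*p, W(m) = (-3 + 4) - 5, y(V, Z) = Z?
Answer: 3081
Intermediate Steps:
W(m) = -4 (W(m) = 1 - 5 = -4)
J(p) = 5*p**2 (J(p) = 5*(p*p) = 5*p**2)
a(Q) = 80 + Q**2 - 4*Q (a(Q) = (Q**2 - 4*Q) + 5*4**2 = (Q**2 - 4*Q) + 5*16 = (Q**2 - 4*Q) + 80 = 80 + Q**2 - 4*Q)
(y(-7, 2) + a(3))*39 = (2 + (80 + 3**2 - 4*3))*39 = (2 + (80 + 9 - 12))*39 = (2 + 77)*39 = 79*39 = 3081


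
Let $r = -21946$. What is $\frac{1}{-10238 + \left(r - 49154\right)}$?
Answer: $- \frac{1}{81338} \approx -1.2294 \cdot 10^{-5}$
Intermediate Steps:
$\frac{1}{-10238 + \left(r - 49154\right)} = \frac{1}{-10238 - 71100} = \frac{1}{-81338} = - \frac{1}{81338}$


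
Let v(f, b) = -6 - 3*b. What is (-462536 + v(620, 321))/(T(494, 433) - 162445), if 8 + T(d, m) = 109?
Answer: 66215/23192 ≈ 2.8551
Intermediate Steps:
T(d, m) = 101 (T(d, m) = -8 + 109 = 101)
(-462536 + v(620, 321))/(T(494, 433) - 162445) = (-462536 + (-6 - 3*321))/(101 - 162445) = (-462536 + (-6 - 963))/(-162344) = (-462536 - 969)*(-1/162344) = -463505*(-1/162344) = 66215/23192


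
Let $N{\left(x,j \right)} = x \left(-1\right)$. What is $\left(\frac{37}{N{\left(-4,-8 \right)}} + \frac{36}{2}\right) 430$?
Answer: $\frac{23435}{2} \approx 11718.0$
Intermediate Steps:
$N{\left(x,j \right)} = - x$
$\left(\frac{37}{N{\left(-4,-8 \right)}} + \frac{36}{2}\right) 430 = \left(\frac{37}{\left(-1\right) \left(-4\right)} + \frac{36}{2}\right) 430 = \left(\frac{37}{4} + 36 \cdot \frac{1}{2}\right) 430 = \left(37 \cdot \frac{1}{4} + 18\right) 430 = \left(\frac{37}{4} + 18\right) 430 = \frac{109}{4} \cdot 430 = \frac{23435}{2}$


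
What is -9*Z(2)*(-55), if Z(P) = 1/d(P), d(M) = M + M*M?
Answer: 165/2 ≈ 82.500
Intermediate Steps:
d(M) = M + M²
Z(P) = 1/(P*(1 + P))
-9*Z(2)*(-55) = -9*1/(2*(1 + 2))*(-55) = -9*(½)/3*(-55) = -9*(½)*(⅓)*(-55) = -3*(-55)/2 = -9*(-55/6) = 165/2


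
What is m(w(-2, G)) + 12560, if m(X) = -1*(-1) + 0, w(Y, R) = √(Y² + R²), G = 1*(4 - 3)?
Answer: 12561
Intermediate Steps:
G = 1 (G = 1*1 = 1)
w(Y, R) = √(R² + Y²)
m(X) = 1 (m(X) = 1 + 0 = 1)
m(w(-2, G)) + 12560 = 1 + 12560 = 12561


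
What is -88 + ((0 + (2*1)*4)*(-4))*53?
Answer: -1784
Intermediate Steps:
-88 + ((0 + (2*1)*4)*(-4))*53 = -88 + ((0 + 2*4)*(-4))*53 = -88 + ((0 + 8)*(-4))*53 = -88 + (8*(-4))*53 = -88 - 32*53 = -88 - 1696 = -1784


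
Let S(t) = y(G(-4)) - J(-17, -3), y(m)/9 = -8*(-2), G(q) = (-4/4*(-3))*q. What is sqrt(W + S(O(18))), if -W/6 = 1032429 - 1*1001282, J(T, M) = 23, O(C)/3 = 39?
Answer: I*sqrt(186761) ≈ 432.16*I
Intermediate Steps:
O(C) = 117 (O(C) = 3*39 = 117)
G(q) = 3*q (G(q) = (-4*1/4*(-3))*q = (-1*(-3))*q = 3*q)
y(m) = 144 (y(m) = 9*(-8*(-2)) = 9*16 = 144)
W = -186882 (W = -6*(1032429 - 1*1001282) = -6*(1032429 - 1001282) = -6*31147 = -186882)
S(t) = 121 (S(t) = 144 - 1*23 = 144 - 23 = 121)
sqrt(W + S(O(18))) = sqrt(-186882 + 121) = sqrt(-186761) = I*sqrt(186761)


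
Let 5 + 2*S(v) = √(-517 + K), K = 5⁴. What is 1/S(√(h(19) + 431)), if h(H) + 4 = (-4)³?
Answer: 10/83 + 12*√3/83 ≈ 0.37090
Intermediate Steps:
h(H) = -68 (h(H) = -4 + (-4)³ = -4 - 64 = -68)
K = 625
S(v) = -5/2 + 3*√3 (S(v) = -5/2 + √(-517 + 625)/2 = -5/2 + √108/2 = -5/2 + (6*√3)/2 = -5/2 + 3*√3)
1/S(√(h(19) + 431)) = 1/(-5/2 + 3*√3)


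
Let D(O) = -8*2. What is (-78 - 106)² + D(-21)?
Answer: 33840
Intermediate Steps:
D(O) = -16
(-78 - 106)² + D(-21) = (-78 - 106)² - 16 = (-184)² - 16 = 33856 - 16 = 33840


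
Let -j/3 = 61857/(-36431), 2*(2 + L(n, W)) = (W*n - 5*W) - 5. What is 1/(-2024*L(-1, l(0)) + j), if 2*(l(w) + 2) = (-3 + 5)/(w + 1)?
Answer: 36431/110790087 ≈ 0.00032883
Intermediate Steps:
l(w) = -2 + 1/(1 + w) (l(w) = -2 + ((-3 + 5)/(w + 1))/2 = -2 + (2/(1 + w))/2 = -2 + 1/(1 + w))
L(n, W) = -9/2 - 5*W/2 + W*n/2 (L(n, W) = -2 + ((W*n - 5*W) - 5)/2 = -2 + ((-5*W + W*n) - 5)/2 = -2 + (-5 - 5*W + W*n)/2 = -2 + (-5/2 - 5*W/2 + W*n/2) = -9/2 - 5*W/2 + W*n/2)
j = 185571/36431 (j = -185571/(-36431) = -185571*(-1)/36431 = -3*(-61857/36431) = 185571/36431 ≈ 5.0938)
1/(-2024*L(-1, l(0)) + j) = 1/(-2024*(-9/2 - 5*(-1 - 2*0)/(2*(1 + 0)) + (½)*((-1 - 2*0)/(1 + 0))*(-1)) + 185571/36431) = 1/(-2024*(-9/2 - 5*(-1 + 0)/(2*1) + (½)*((-1 + 0)/1)*(-1)) + 185571/36431) = 1/(-2024*(-9/2 - 5*(-1)/2 + (½)*(1*(-1))*(-1)) + 185571/36431) = 1/(-2024*(-9/2 - 5/2*(-1) + (½)*(-1)*(-1)) + 185571/36431) = 1/(-2024*(-9/2 + 5/2 + ½) + 185571/36431) = 1/(-2024*(-3/2) + 185571/36431) = 1/(3036 + 185571/36431) = 1/(110790087/36431) = 36431/110790087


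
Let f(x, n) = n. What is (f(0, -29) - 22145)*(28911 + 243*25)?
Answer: -775779564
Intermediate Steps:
(f(0, -29) - 22145)*(28911 + 243*25) = (-29 - 22145)*(28911 + 243*25) = -22174*(28911 + 6075) = -22174*34986 = -775779564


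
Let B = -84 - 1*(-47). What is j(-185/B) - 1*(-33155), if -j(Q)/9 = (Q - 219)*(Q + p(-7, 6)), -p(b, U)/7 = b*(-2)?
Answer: -145963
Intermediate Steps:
B = -37 (B = -84 + 47 = -37)
p(b, U) = 14*b (p(b, U) = -7*b*(-2) = -(-14)*b = 14*b)
j(Q) = -9*(-219 + Q)*(-98 + Q) (j(Q) = -9*(Q - 219)*(Q + 14*(-7)) = -9*(-219 + Q)*(Q - 98) = -9*(-219 + Q)*(-98 + Q))
j(-185/B) - 1*(-33155) = (-193158 - 9*(-185/(-37))² + 2853*(-185/(-37))) - 1*(-33155) = (-193158 - 9*(-185*(-1/37))² + 2853*(-185*(-1/37))) + 33155 = (-193158 - 9*5² + 2853*5) + 33155 = (-193158 - 9*25 + 14265) + 33155 = (-193158 - 225 + 14265) + 33155 = -179118 + 33155 = -145963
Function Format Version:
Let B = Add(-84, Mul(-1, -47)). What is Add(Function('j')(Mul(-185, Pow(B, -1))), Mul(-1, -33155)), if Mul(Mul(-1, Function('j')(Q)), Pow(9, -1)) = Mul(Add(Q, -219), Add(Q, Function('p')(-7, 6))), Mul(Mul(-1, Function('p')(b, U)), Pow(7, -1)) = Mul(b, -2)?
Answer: -145963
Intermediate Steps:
B = -37 (B = Add(-84, 47) = -37)
Function('p')(b, U) = Mul(14, b) (Function('p')(b, U) = Mul(-7, Mul(b, -2)) = Mul(-7, Mul(-2, b)) = Mul(14, b))
Function('j')(Q) = Mul(-9, Add(-219, Q), Add(-98, Q)) (Function('j')(Q) = Mul(-9, Mul(Add(Q, -219), Add(Q, Mul(14, -7)))) = Mul(-9, Mul(Add(-219, Q), Add(Q, -98))) = Mul(-9, Mul(Add(-219, Q), Add(-98, Q))) = Mul(-9, Add(-219, Q), Add(-98, Q)))
Add(Function('j')(Mul(-185, Pow(B, -1))), Mul(-1, -33155)) = Add(Add(-193158, Mul(-9, Pow(Mul(-185, Pow(-37, -1)), 2)), Mul(2853, Mul(-185, Pow(-37, -1)))), Mul(-1, -33155)) = Add(Add(-193158, Mul(-9, Pow(Mul(-185, Rational(-1, 37)), 2)), Mul(2853, Mul(-185, Rational(-1, 37)))), 33155) = Add(Add(-193158, Mul(-9, Pow(5, 2)), Mul(2853, 5)), 33155) = Add(Add(-193158, Mul(-9, 25), 14265), 33155) = Add(Add(-193158, -225, 14265), 33155) = Add(-179118, 33155) = -145963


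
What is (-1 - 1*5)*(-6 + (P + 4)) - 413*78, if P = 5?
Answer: -32232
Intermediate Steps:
(-1 - 1*5)*(-6 + (P + 4)) - 413*78 = (-1 - 1*5)*(-6 + (5 + 4)) - 413*78 = (-1 - 5)*(-6 + 9) - 32214 = -6*3 - 32214 = -18 - 32214 = -32232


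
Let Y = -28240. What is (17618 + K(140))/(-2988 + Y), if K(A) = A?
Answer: -8879/15614 ≈ -0.56866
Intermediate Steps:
(17618 + K(140))/(-2988 + Y) = (17618 + 140)/(-2988 - 28240) = 17758/(-31228) = 17758*(-1/31228) = -8879/15614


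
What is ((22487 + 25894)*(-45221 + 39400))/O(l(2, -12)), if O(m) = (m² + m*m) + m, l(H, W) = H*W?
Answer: -93875267/376 ≈ -2.4967e+5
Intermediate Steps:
O(m) = m + 2*m² (O(m) = (m² + m²) + m = 2*m² + m = m + 2*m²)
((22487 + 25894)*(-45221 + 39400))/O(l(2, -12)) = ((22487 + 25894)*(-45221 + 39400))/(((2*(-12))*(1 + 2*(2*(-12))))) = (48381*(-5821))/((-24*(1 + 2*(-24)))) = -281625801*(-1/(24*(1 - 48))) = -281625801/((-24*(-47))) = -281625801/1128 = -281625801*1/1128 = -93875267/376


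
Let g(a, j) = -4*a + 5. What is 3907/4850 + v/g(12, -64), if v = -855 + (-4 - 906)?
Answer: 8728251/208550 ≈ 41.852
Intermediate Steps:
g(a, j) = 5 - 4*a
v = -1765 (v = -855 - 910 = -1765)
3907/4850 + v/g(12, -64) = 3907/4850 - 1765/(5 - 4*12) = 3907*(1/4850) - 1765/(5 - 48) = 3907/4850 - 1765/(-43) = 3907/4850 - 1765*(-1/43) = 3907/4850 + 1765/43 = 8728251/208550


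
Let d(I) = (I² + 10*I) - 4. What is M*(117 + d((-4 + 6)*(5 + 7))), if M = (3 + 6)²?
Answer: 75249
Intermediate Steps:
M = 81 (M = 9² = 81)
d(I) = -4 + I² + 10*I
M*(117 + d((-4 + 6)*(5 + 7))) = 81*(117 + (-4 + ((-4 + 6)*(5 + 7))² + 10*((-4 + 6)*(5 + 7)))) = 81*(117 + (-4 + (2*12)² + 10*(2*12))) = 81*(117 + (-4 + 24² + 10*24)) = 81*(117 + (-4 + 576 + 240)) = 81*(117 + 812) = 81*929 = 75249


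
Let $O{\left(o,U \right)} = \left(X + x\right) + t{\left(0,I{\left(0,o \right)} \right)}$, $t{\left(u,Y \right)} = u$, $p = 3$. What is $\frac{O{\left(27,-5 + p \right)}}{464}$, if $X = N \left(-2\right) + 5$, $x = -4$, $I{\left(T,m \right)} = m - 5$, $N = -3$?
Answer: $\frac{7}{464} \approx 0.015086$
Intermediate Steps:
$I{\left(T,m \right)} = -5 + m$
$X = 11$ ($X = \left(-3\right) \left(-2\right) + 5 = 6 + 5 = 11$)
$O{\left(o,U \right)} = 7$ ($O{\left(o,U \right)} = \left(11 - 4\right) + 0 = 7 + 0 = 7$)
$\frac{O{\left(27,-5 + p \right)}}{464} = \frac{7}{464}$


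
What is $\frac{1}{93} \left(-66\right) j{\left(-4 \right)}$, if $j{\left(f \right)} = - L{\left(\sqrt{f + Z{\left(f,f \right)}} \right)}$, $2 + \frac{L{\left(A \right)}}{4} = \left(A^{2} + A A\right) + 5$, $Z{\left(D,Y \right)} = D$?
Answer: $- \frac{1144}{31} \approx -36.903$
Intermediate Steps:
$L{\left(A \right)} = 12 + 8 A^{2}$ ($L{\left(A \right)} = -8 + 4 \left(\left(A^{2} + A A\right) + 5\right) = -8 + 4 \left(\left(A^{2} + A^{2}\right) + 5\right) = -8 + 4 \left(2 A^{2} + 5\right) = -8 + 4 \left(5 + 2 A^{2}\right) = -8 + \left(20 + 8 A^{2}\right) = 12 + 8 A^{2}$)
$j{\left(f \right)} = -12 - 16 f$ ($j{\left(f \right)} = - (12 + 8 \left(\sqrt{f + f}\right)^{2}) = - (12 + 8 \left(\sqrt{2 f}\right)^{2}) = - (12 + 8 \left(\sqrt{2} \sqrt{f}\right)^{2}) = - (12 + 8 \cdot 2 f) = - (12 + 16 f) = -12 - 16 f$)
$\frac{1}{93} \left(-66\right) j{\left(-4 \right)} = \frac{1}{93} \left(-66\right) \left(-12 - -64\right) = \frac{1}{93} \left(-66\right) \left(-12 + 64\right) = \left(- \frac{22}{31}\right) 52 = - \frac{1144}{31}$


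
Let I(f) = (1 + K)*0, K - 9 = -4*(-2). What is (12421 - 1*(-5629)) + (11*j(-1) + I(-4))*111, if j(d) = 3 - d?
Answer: 22934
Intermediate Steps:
K = 17 (K = 9 - 4*(-2) = 9 + 8 = 17)
I(f) = 0 (I(f) = (1 + 17)*0 = 18*0 = 0)
(12421 - 1*(-5629)) + (11*j(-1) + I(-4))*111 = (12421 - 1*(-5629)) + (11*(3 - 1*(-1)) + 0)*111 = (12421 + 5629) + (11*(3 + 1) + 0)*111 = 18050 + (11*4 + 0)*111 = 18050 + (44 + 0)*111 = 18050 + 44*111 = 18050 + 4884 = 22934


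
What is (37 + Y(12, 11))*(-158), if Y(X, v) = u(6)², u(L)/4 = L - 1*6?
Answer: -5846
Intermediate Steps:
u(L) = -24 + 4*L (u(L) = 4*(L - 1*6) = 4*(L - 6) = 4*(-6 + L) = -24 + 4*L)
Y(X, v) = 0 (Y(X, v) = (-24 + 4*6)² = (-24 + 24)² = 0² = 0)
(37 + Y(12, 11))*(-158) = (37 + 0)*(-158) = 37*(-158) = -5846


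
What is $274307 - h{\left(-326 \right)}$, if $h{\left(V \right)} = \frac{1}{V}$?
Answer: $\frac{89424083}{326} \approx 2.7431 \cdot 10^{5}$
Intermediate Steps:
$274307 - h{\left(-326 \right)} = 274307 - \frac{1}{-326} = 274307 - - \frac{1}{326} = 274307 + \frac{1}{326} = \frac{89424083}{326}$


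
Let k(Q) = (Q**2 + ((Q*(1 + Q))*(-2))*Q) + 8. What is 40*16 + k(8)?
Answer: -440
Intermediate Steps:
k(Q) = 8 + Q**2 - 2*Q**2*(1 + Q) (k(Q) = (Q**2 + (-2*Q*(1 + Q))*Q) + 8 = (Q**2 - 2*Q**2*(1 + Q)) + 8 = 8 + Q**2 - 2*Q**2*(1 + Q))
40*16 + k(8) = 40*16 + (8 - 1*8**2 - 2*8**3) = 640 + (8 - 1*64 - 2*512) = 640 + (8 - 64 - 1024) = 640 - 1080 = -440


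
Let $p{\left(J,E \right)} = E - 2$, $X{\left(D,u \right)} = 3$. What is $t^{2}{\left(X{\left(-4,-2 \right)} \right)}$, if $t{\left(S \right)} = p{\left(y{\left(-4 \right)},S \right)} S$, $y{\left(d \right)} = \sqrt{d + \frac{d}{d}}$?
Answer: $9$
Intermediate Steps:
$y{\left(d \right)} = \sqrt{1 + d}$ ($y{\left(d \right)} = \sqrt{d + 1} = \sqrt{1 + d}$)
$p{\left(J,E \right)} = -2 + E$
$t{\left(S \right)} = S \left(-2 + S\right)$ ($t{\left(S \right)} = \left(-2 + S\right) S = S \left(-2 + S\right)$)
$t^{2}{\left(X{\left(-4,-2 \right)} \right)} = \left(3 \left(-2 + 3\right)\right)^{2} = \left(3 \cdot 1\right)^{2} = 3^{2} = 9$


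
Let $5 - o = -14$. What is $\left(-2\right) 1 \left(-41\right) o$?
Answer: $1558$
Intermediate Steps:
$o = 19$ ($o = 5 - -14 = 5 + 14 = 19$)
$\left(-2\right) 1 \left(-41\right) o = \left(-2\right) 1 \left(-41\right) 19 = \left(-2\right) \left(-41\right) 19 = 82 \cdot 19 = 1558$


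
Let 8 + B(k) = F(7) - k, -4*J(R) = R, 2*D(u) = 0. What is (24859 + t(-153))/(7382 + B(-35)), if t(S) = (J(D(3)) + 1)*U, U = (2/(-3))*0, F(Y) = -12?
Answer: 24859/7397 ≈ 3.3607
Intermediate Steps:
D(u) = 0 (D(u) = (1/2)*0 = 0)
J(R) = -R/4
U = 0 (U = (2*(-1/3))*0 = -2/3*0 = 0)
B(k) = -20 - k (B(k) = -8 + (-12 - k) = -20 - k)
t(S) = 0 (t(S) = (-1/4*0 + 1)*0 = (0 + 1)*0 = 1*0 = 0)
(24859 + t(-153))/(7382 + B(-35)) = (24859 + 0)/(7382 + (-20 - 1*(-35))) = 24859/(7382 + (-20 + 35)) = 24859/(7382 + 15) = 24859/7397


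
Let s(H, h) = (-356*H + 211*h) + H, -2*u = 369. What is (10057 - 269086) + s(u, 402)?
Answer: -217419/2 ≈ -1.0871e+5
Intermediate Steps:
u = -369/2 (u = -½*369 = -369/2 ≈ -184.50)
s(H, h) = -355*H + 211*h
(10057 - 269086) + s(u, 402) = (10057 - 269086) + (-355*(-369/2) + 211*402) = -259029 + (130995/2 + 84822) = -259029 + 300639/2 = -217419/2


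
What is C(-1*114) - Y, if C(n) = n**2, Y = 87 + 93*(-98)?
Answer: 22023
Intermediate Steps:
Y = -9027 (Y = 87 - 9114 = -9027)
C(-1*114) - Y = (-1*114)**2 - 1*(-9027) = (-114)**2 + 9027 = 12996 + 9027 = 22023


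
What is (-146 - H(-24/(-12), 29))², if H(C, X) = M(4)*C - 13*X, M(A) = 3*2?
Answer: 47961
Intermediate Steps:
M(A) = 6
H(C, X) = -13*X + 6*C (H(C, X) = 6*C - 13*X = -13*X + 6*C)
(-146 - H(-24/(-12), 29))² = (-146 - (-13*29 + 6*(-24/(-12))))² = (-146 - (-377 + 6*(-24*(-1/12))))² = (-146 - (-377 + 6*2))² = (-146 - (-377 + 12))² = (-146 - 1*(-365))² = (-146 + 365)² = 219² = 47961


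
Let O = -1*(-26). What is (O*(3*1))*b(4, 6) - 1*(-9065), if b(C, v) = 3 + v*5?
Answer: 11639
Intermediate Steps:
O = 26
b(C, v) = 3 + 5*v
(O*(3*1))*b(4, 6) - 1*(-9065) = (26*(3*1))*(3 + 5*6) - 1*(-9065) = (26*3)*(3 + 30) + 9065 = 78*33 + 9065 = 2574 + 9065 = 11639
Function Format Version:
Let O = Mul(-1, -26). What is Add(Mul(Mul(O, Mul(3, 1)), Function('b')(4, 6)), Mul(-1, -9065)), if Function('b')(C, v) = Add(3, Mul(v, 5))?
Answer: 11639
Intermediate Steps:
O = 26
Function('b')(C, v) = Add(3, Mul(5, v))
Add(Mul(Mul(O, Mul(3, 1)), Function('b')(4, 6)), Mul(-1, -9065)) = Add(Mul(Mul(26, Mul(3, 1)), Add(3, Mul(5, 6))), Mul(-1, -9065)) = Add(Mul(Mul(26, 3), Add(3, 30)), 9065) = Add(Mul(78, 33), 9065) = Add(2574, 9065) = 11639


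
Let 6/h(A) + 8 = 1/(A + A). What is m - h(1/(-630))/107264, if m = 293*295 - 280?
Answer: 1492474782083/17323136 ≈ 86155.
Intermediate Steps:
h(A) = 6/(-8 + 1/(2*A)) (h(A) = 6/(-8 + 1/(A + A)) = 6/(-8 + 1/(2*A)))
m = 86155 (m = 86435 - 280 = 86155)
m - h(1/(-630))/107264 = 86155 - (-12/(-630*(-1 + 16/(-630))))/107264 = 86155 - (-12*(-1/630)/(-1 + 16*(-1/630)))/107264 = 86155 - (-12*(-1/630)/(-1 - 8/315))/107264 = 86155 - (-12*(-1/630)/(-323/315))/107264 = 86155 - (-12*(-1/630)*(-315/323))/107264 = 86155 - (-6)/(323*107264) = 86155 - 1*(-3/17323136) = 86155 + 3/17323136 = 1492474782083/17323136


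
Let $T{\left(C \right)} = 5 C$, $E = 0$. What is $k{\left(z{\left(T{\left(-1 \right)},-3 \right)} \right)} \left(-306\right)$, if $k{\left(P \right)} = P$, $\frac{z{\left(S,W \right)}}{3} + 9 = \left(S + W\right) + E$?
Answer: $15606$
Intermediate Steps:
$z{\left(S,W \right)} = -27 + 3 S + 3 W$ ($z{\left(S,W \right)} = -27 + 3 \left(\left(S + W\right) + 0\right) = -27 + 3 \left(S + W\right) = -27 + \left(3 S + 3 W\right) = -27 + 3 S + 3 W$)
$k{\left(z{\left(T{\left(-1 \right)},-3 \right)} \right)} \left(-306\right) = \left(-27 + 3 \cdot 5 \left(-1\right) + 3 \left(-3\right)\right) \left(-306\right) = \left(-27 + 3 \left(-5\right) - 9\right) \left(-306\right) = \left(-27 - 15 - 9\right) \left(-306\right) = \left(-51\right) \left(-306\right) = 15606$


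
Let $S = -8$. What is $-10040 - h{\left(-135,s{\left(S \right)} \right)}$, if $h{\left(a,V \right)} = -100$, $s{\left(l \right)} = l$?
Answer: $-9940$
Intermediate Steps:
$-10040 - h{\left(-135,s{\left(S \right)} \right)} = -10040 - -100 = -10040 + 100 = -9940$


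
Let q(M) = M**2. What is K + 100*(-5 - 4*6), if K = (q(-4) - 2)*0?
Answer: -2900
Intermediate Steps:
K = 0 (K = ((-4)**2 - 2)*0 = (16 - 2)*0 = 14*0 = 0)
K + 100*(-5 - 4*6) = 0 + 100*(-5 - 4*6) = 0 + 100*(-5 - 24) = 0 + 100*(-29) = 0 - 2900 = -2900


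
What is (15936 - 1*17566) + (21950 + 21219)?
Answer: 41539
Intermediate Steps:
(15936 - 1*17566) + (21950 + 21219) = (15936 - 17566) + 43169 = -1630 + 43169 = 41539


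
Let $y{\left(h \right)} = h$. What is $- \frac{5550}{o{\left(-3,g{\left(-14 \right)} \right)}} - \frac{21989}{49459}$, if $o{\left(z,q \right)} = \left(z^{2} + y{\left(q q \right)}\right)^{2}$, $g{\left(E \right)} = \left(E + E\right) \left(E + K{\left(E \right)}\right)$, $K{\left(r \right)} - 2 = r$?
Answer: $- \frac{6176547217194911}{13892666116643491} \approx -0.44459$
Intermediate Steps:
$K{\left(r \right)} = 2 + r$
$g{\left(E \right)} = 2 E \left(2 + 2 E\right)$ ($g{\left(E \right)} = \left(E + E\right) \left(E + \left(2 + E\right)\right) = 2 E \left(2 + 2 E\right)$)
$o{\left(z,q \right)} = \left(q^{2} + z^{2}\right)^{2}$ ($o{\left(z,q \right)} = \left(z^{2} + q q\right)^{2} = \left(z^{2} + q^{2}\right)^{2} = \left(q^{2} + z^{2}\right)^{2}$)
$- \frac{5550}{o{\left(-3,g{\left(-14 \right)} \right)}} - \frac{21989}{49459} = - \frac{5550}{\left(\left(4 \left(-14\right) \left(1 - 14\right)\right)^{2} + \left(-3\right)^{2}\right)^{2}} - \frac{21989}{49459} = - \frac{5550}{\left(\left(4 \left(-14\right) \left(-13\right)\right)^{2} + 9\right)^{2}} - \frac{21989}{49459} = - \frac{5550}{\left(728^{2} + 9\right)^{2}} - \frac{21989}{49459} = - \frac{5550}{\left(529984 + 9\right)^{2}} - \frac{21989}{49459} = - \frac{5550}{529993^{2}} - \frac{21989}{49459} = - \frac{5550}{280892580049} - \frac{21989}{49459} = - \frac{6176547217194911}{13892666116643491}$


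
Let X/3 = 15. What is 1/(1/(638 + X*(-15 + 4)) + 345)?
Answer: 143/49336 ≈ 0.0028985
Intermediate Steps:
X = 45 (X = 3*15 = 45)
1/(1/(638 + X*(-15 + 4)) + 345) = 1/(1/(638 + 45*(-15 + 4)) + 345) = 1/(1/(638 + 45*(-11)) + 345) = 1/(1/(638 - 495) + 345) = 1/(1/143 + 345) = 1/(49336/143) = 143/49336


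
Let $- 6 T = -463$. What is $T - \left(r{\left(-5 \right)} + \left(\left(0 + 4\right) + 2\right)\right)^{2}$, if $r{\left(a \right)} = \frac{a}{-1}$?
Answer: $- \frac{263}{6} \approx -43.833$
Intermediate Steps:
$r{\left(a \right)} = - a$ ($r{\left(a \right)} = a \left(-1\right) = - a$)
$T = \frac{463}{6}$ ($T = \left(- \frac{1}{6}\right) \left(-463\right) = \frac{463}{6} \approx 77.167$)
$T - \left(r{\left(-5 \right)} + \left(\left(0 + 4\right) + 2\right)\right)^{2} = \frac{463}{6} - \left(\left(-1\right) \left(-5\right) + \left(\left(0 + 4\right) + 2\right)\right)^{2} = \frac{463}{6} - \left(5 + \left(4 + 2\right)\right)^{2} = \frac{463}{6} - \left(5 + 6\right)^{2} = \frac{463}{6} - 11^{2} = \frac{463}{6} - 121 = - \frac{263}{6}$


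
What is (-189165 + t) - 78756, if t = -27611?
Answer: -295532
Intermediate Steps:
(-189165 + t) - 78756 = (-189165 - 27611) - 78756 = -216776 - 78756 = -295532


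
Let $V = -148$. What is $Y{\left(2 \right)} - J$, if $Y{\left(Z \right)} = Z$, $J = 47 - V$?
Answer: $-193$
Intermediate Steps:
$J = 195$ ($J = 47 - -148 = 47 + 148 = 195$)
$Y{\left(2 \right)} - J = 2 - 195 = -193$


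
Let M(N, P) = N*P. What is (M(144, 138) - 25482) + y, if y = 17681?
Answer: 12071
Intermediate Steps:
(M(144, 138) - 25482) + y = (144*138 - 25482) + 17681 = (19872 - 25482) + 17681 = -5610 + 17681 = 12071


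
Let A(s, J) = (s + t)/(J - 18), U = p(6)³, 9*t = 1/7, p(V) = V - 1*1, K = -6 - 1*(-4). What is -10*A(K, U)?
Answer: 1250/6741 ≈ 0.18543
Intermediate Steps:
K = -2 (K = -6 + 4 = -2)
p(V) = -1 + V (p(V) = V - 1 = -1 + V)
t = 1/63 (t = (⅑)/7 = (⅑)*(⅐) = 1/63 ≈ 0.015873)
U = 125 (U = (-1 + 6)³ = 5³ = 125)
A(s, J) = (1/63 + s)/(-18 + J) (A(s, J) = (s + 1/63)/(J - 18) = (1/63 + s)/(-18 + J))
-10*A(K, U) = -10*(1/63 - 2)/(-18 + 125) = -10*(-125)/(107*63) = -10*(-125/6741) = 1250/6741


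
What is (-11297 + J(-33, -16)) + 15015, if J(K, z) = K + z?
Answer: 3669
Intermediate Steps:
(-11297 + J(-33, -16)) + 15015 = (-11297 + (-33 - 16)) + 15015 = (-11297 - 49) + 15015 = -11346 + 15015 = 3669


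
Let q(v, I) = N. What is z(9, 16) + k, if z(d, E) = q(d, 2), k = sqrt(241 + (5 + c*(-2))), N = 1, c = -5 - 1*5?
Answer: 1 + sqrt(266) ≈ 17.310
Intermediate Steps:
c = -10 (c = -5 - 5 = -10)
k = sqrt(266) (k = sqrt(241 + (5 - 10*(-2))) = sqrt(241 + (5 + 20)) = sqrt(241 + 25) = sqrt(266) ≈ 16.310)
q(v, I) = 1
z(d, E) = 1
z(9, 16) + k = 1 + sqrt(266)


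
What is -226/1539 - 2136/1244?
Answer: -892112/478629 ≈ -1.8639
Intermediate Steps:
-226/1539 - 2136/1244 = -226*1/1539 - 2136*1/1244 = -226/1539 - 534/311 = -892112/478629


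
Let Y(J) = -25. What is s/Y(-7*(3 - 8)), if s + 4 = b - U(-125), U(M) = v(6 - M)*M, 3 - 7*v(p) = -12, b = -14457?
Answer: 99352/175 ≈ 567.73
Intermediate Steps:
v(p) = 15/7 (v(p) = 3/7 - ⅐*(-12) = 3/7 + 12/7 = 15/7)
U(M) = 15*M/7
s = -99352/7 (s = -4 + (-14457 - 15*(-125)/7) = -4 + (-14457 - 1*(-1875/7)) = -4 + (-14457 + 1875/7) = -4 - 99324/7 = -99352/7 ≈ -14193.)
s/Y(-7*(3 - 8)) = -99352/7/(-25) = -99352/7*(-1/25) = 99352/175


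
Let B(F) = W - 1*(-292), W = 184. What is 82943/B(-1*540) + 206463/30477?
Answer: 7356107/40636 ≈ 181.02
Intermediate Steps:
B(F) = 476 (B(F) = 184 - 1*(-292) = 184 + 292 = 476)
82943/B(-1*540) + 206463/30477 = 82943/476 + 206463/30477 = 82943*(1/476) + 206463*(1/30477) = 697/4 + 68821/10159 = 7356107/40636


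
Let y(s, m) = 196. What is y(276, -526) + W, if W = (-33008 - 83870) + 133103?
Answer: 16421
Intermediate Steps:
W = 16225 (W = -116878 + 133103 = 16225)
y(276, -526) + W = 196 + 16225 = 16421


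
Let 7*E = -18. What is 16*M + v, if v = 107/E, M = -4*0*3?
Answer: -749/18 ≈ -41.611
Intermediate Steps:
E = -18/7 (E = (⅐)*(-18) = -18/7 ≈ -2.5714)
M = 0 (M = 0*3 = 0)
v = -749/18 (v = 107/(-18/7) = 107*(-7/18) = -749/18 ≈ -41.611)
16*M + v = 16*0 - 749/18 = 0 - 749/18 = -749/18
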